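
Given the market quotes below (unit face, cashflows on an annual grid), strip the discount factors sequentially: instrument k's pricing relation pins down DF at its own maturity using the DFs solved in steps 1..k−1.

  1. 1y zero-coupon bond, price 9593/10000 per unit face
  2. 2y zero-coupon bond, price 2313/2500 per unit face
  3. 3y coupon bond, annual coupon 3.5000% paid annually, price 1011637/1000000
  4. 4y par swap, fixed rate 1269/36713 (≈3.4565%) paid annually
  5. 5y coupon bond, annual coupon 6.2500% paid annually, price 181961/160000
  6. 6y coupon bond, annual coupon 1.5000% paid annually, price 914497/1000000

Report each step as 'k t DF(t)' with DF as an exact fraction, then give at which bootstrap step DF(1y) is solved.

1 1 9593/10000
2 2 2313/2500
3 3 9137/10000
4 4 8731/10000
5 5 534/625
6 6 8341/10000
DF(1y) is solved at step 1

step 1 [1y] zero: DF = P = 9593/10000 ≈ 0.959300
step 2 [2y] zero: DF = P = 2313/2500 ≈ 0.925200
step 3 [3y] bond c/1=7/200: DF=(1011637/1000000 − 7/200·(0.959300+0.925200))/(1+7/200) = 9137/10000 ≈ 0.913700
step 4 [4y] swap r/1=1269/36713: DF=(1 − 1269/36713·(0.959300+0.925200+0.913700))/(1+1269/36713) = 8731/10000 ≈ 0.873100
step 5 [5y] bond c/1=1/16: DF=(181961/160000 − 1/16·(0.959300+0.925200+0.913700+0.873100))/(1+1/16) = 534/625 ≈ 0.854400
step 6 [6y] bond c/1=3/200: DF=(914497/1000000 − 3/200·(0.959300+0.925200+0.913700+0.873100+0.854400))/(1+3/200) = 8341/10000 ≈ 0.834100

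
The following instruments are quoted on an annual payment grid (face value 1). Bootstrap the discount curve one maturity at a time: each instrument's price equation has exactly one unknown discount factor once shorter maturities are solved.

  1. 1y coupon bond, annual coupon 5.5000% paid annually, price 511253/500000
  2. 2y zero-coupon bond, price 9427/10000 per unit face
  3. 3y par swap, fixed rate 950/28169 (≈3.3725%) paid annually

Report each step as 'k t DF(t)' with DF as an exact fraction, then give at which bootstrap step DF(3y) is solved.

step 1 [1y] bond c/1=11/200: DF=(511253/500000 − 11/200·(0))/(1+11/200) = 2423/2500 ≈ 0.969200
step 2 [2y] zero: DF = P = 9427/10000 ≈ 0.942700
step 3 [3y] swap r/1=950/28169: DF=(1 − 950/28169·(0.969200+0.942700))/(1+950/28169) = 181/200 ≈ 0.905000

1 1 2423/2500
2 2 9427/10000
3 3 181/200
DF(3y) is solved at step 3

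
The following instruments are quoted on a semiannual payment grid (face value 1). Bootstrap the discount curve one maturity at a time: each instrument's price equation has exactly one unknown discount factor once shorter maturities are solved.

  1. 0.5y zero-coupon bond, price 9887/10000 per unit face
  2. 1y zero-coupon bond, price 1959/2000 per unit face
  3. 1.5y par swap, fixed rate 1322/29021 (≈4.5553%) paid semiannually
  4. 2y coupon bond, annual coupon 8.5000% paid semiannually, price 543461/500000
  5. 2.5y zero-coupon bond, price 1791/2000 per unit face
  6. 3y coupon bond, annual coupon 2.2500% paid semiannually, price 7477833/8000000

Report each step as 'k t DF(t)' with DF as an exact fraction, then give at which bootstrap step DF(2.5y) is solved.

1 1/2 9887/10000
2 1 1959/2000
3 3/2 9339/10000
4 2 9243/10000
5 5/2 1791/2000
6 3 4359/5000
DF(2.5y) is solved at step 5

step 1 [0.5y] zero: DF = P = 9887/10000 ≈ 0.988700
step 2 [1y] zero: DF = P = 1959/2000 ≈ 0.979500
step 3 [1.5y] swap r/2=661/29021: DF=(1 − 661/29021·(0.988700+0.979500))/(1+661/29021) = 9339/10000 ≈ 0.933900
step 4 [2y] bond c/2=17/400: DF=(543461/500000 − 17/400·(0.988700+0.979500+0.933900))/(1+17/400) = 9243/10000 ≈ 0.924300
step 5 [2.5y] zero: DF = P = 1791/2000 ≈ 0.895500
step 6 [3y] bond c/2=9/800: DF=(7477833/8000000 − 9/800·(0.988700+0.979500+0.933900+0.924300+0.895500))/(1+9/800) = 4359/5000 ≈ 0.871800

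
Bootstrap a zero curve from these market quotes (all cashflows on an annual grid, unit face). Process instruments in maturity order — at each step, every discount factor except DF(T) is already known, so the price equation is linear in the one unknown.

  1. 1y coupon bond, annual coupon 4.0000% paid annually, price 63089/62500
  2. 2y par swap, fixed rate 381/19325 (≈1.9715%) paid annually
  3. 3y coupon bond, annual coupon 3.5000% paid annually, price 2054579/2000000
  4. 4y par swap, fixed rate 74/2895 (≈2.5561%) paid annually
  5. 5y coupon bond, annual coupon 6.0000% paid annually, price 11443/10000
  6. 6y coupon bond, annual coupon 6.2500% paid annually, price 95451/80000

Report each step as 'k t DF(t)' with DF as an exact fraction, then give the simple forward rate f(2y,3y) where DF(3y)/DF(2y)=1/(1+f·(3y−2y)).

step 1 [1y] bond c/1=1/25: DF=(63089/62500 − 1/25·(0))/(1+1/25) = 4853/5000 ≈ 0.970600
step 2 [2y] swap r/1=381/19325: DF=(1 − 381/19325·(0.970600))/(1+381/19325) = 9619/10000 ≈ 0.961900
step 3 [3y] bond c/1=7/200: DF=(2054579/2000000 − 7/200·(0.970600+0.961900))/(1+7/200) = 1159/1250 ≈ 0.927200
step 4 [4y] swap r/1=74/2895: DF=(1 − 74/2895·(0.970600+0.961900+0.927200))/(1+74/2895) = 4519/5000 ≈ 0.903800
step 5 [5y] bond c/1=3/50: DF=(11443/10000 − 3/50·(0.970600+0.961900+0.927200+0.903800))/(1+3/50) = 1733/2000 ≈ 0.866500
step 6 [6y] bond c/1=1/16: DF=(95451/80000 − 1/16·(0.970600+0.961900+0.927200+0.903800+0.866500))/(1+1/16) = 4253/5000 ≈ 0.850600

1 1 4853/5000
2 2 9619/10000
3 3 1159/1250
4 4 4519/5000
5 5 1733/2000
6 6 4253/5000
f(2y,3y) = ((9619/10000)/(1159/1250) − 1)/(1) = 347/9272 ≈ 3.7425%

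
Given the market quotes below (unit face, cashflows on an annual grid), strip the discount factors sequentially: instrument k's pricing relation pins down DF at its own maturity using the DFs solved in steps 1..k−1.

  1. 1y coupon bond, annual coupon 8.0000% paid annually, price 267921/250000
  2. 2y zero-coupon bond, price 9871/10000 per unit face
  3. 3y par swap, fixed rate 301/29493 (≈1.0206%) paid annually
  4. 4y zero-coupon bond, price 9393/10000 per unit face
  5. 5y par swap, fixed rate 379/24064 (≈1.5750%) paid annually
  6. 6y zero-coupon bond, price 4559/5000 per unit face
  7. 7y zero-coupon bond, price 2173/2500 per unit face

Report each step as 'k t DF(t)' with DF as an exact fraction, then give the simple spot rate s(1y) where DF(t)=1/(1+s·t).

step 1 [1y] bond c/1=2/25: DF=(267921/250000 − 2/25·(0))/(1+2/25) = 9923/10000 ≈ 0.992300
step 2 [2y] zero: DF = P = 9871/10000 ≈ 0.987100
step 3 [3y] swap r/1=301/29493: DF=(1 − 301/29493·(0.992300+0.987100))/(1+301/29493) = 9699/10000 ≈ 0.969900
step 4 [4y] zero: DF = P = 9393/10000 ≈ 0.939300
step 5 [5y] swap r/1=379/24064: DF=(1 − 379/24064·(0.992300+0.987100+0.969900+0.939300))/(1+379/24064) = 4621/5000 ≈ 0.924200
step 6 [6y] zero: DF = P = 4559/5000 ≈ 0.911800
step 7 [7y] zero: DF = P = 2173/2500 ≈ 0.869200

1 1 9923/10000
2 2 9871/10000
3 3 9699/10000
4 4 9393/10000
5 5 4621/5000
6 6 4559/5000
7 7 2173/2500
s(1y) = (1/(9923/10000) − 1)/(1) = 77/9923 ≈ 0.7760%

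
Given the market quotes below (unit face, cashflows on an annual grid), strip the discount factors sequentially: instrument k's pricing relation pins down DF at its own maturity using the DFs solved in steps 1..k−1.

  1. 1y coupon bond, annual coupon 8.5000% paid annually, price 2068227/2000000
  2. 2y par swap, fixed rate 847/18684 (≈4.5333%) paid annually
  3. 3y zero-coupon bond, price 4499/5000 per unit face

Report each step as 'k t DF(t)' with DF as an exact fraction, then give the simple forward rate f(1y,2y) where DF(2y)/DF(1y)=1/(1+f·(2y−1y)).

step 1 [1y] bond c/1=17/200: DF=(2068227/2000000 − 17/200·(0))/(1+17/200) = 9531/10000 ≈ 0.953100
step 2 [2y] swap r/1=847/18684: DF=(1 − 847/18684·(0.953100))/(1+847/18684) = 9153/10000 ≈ 0.915300
step 3 [3y] zero: DF = P = 4499/5000 ≈ 0.899800

1 1 9531/10000
2 2 9153/10000
3 3 4499/5000
f(1y,2y) = ((9531/10000)/(9153/10000) − 1)/(1) = 14/339 ≈ 4.1298%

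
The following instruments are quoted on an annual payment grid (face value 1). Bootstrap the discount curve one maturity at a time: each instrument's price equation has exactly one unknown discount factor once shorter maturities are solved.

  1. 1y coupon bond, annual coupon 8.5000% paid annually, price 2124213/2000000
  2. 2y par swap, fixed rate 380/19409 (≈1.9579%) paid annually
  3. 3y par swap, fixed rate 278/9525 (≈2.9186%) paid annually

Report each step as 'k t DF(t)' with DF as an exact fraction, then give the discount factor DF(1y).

step 1 [1y] bond c/1=17/200: DF=(2124213/2000000 − 17/200·(0))/(1+17/200) = 9789/10000 ≈ 0.978900
step 2 [2y] swap r/1=380/19409: DF=(1 − 380/19409·(0.978900))/(1+380/19409) = 481/500 ≈ 0.962000
step 3 [3y] swap r/1=278/9525: DF=(1 − 278/9525·(0.978900+0.962000))/(1+278/9525) = 4583/5000 ≈ 0.916600

1 1 9789/10000
2 2 481/500
3 3 4583/5000
DF(1y) = 9789/10000 ≈ 0.978900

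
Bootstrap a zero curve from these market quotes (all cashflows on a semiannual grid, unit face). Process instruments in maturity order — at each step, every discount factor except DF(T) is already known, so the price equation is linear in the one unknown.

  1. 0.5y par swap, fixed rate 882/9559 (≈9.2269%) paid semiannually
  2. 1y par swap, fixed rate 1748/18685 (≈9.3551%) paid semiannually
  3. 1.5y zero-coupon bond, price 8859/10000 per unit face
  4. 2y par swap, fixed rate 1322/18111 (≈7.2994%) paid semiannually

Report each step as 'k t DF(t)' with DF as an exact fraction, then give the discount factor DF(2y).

1 1/2 9559/10000
2 1 4563/5000
3 3/2 8859/10000
4 2 4339/5000
DF(2y) = 4339/5000 ≈ 0.867800

step 1 [0.5y] swap r/2=441/9559: DF=(1 − 441/9559·(0))/(1+441/9559) = 9559/10000 ≈ 0.955900
step 2 [1y] swap r/2=874/18685: DF=(1 − 874/18685·(0.955900))/(1+874/18685) = 4563/5000 ≈ 0.912600
step 3 [1.5y] zero: DF = P = 8859/10000 ≈ 0.885900
step 4 [2y] swap r/2=661/18111: DF=(1 − 661/18111·(0.955900+0.912600+0.885900))/(1+661/18111) = 4339/5000 ≈ 0.867800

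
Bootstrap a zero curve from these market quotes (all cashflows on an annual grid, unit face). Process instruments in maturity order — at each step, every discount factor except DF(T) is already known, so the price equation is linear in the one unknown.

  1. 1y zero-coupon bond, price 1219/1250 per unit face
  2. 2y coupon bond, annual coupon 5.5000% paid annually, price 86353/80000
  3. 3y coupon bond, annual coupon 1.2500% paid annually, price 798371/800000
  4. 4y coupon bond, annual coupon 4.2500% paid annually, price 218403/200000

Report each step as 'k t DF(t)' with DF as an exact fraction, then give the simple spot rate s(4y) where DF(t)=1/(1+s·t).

step 1 [1y] zero: DF = P = 1219/1250 ≈ 0.975200
step 2 [2y] bond c/1=11/200: DF=(86353/80000 − 11/200·(0.975200))/(1+11/200) = 9723/10000 ≈ 0.972300
step 3 [3y] bond c/1=1/80: DF=(798371/800000 − 1/80·(0.975200+0.972300))/(1+1/80) = 601/625 ≈ 0.961600
step 4 [4y] bond c/1=17/400: DF=(218403/200000 − 17/400·(0.975200+0.972300+0.961600))/(1+17/400) = 9289/10000 ≈ 0.928900

1 1 1219/1250
2 2 9723/10000
3 3 601/625
4 4 9289/10000
s(4y) = (1/(9289/10000) − 1)/(4) = 711/37156 ≈ 1.9136%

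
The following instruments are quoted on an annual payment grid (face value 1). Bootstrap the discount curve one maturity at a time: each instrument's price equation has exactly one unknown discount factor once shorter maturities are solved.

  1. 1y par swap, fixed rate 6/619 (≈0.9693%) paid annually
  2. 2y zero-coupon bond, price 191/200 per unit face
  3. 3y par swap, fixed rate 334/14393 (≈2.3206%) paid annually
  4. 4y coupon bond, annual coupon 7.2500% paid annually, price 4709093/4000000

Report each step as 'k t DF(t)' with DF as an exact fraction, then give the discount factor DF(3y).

1 1 619/625
2 2 191/200
3 3 2333/2500
4 4 9031/10000
DF(3y) = 2333/2500 ≈ 0.933200

step 1 [1y] swap r/1=6/619: DF=(1 − 6/619·(0))/(1+6/619) = 619/625 ≈ 0.990400
step 2 [2y] zero: DF = P = 191/200 ≈ 0.955000
step 3 [3y] swap r/1=334/14393: DF=(1 − 334/14393·(0.990400+0.955000))/(1+334/14393) = 2333/2500 ≈ 0.933200
step 4 [4y] bond c/1=29/400: DF=(4709093/4000000 − 29/400·(0.990400+0.955000+0.933200))/(1+29/400) = 9031/10000 ≈ 0.903100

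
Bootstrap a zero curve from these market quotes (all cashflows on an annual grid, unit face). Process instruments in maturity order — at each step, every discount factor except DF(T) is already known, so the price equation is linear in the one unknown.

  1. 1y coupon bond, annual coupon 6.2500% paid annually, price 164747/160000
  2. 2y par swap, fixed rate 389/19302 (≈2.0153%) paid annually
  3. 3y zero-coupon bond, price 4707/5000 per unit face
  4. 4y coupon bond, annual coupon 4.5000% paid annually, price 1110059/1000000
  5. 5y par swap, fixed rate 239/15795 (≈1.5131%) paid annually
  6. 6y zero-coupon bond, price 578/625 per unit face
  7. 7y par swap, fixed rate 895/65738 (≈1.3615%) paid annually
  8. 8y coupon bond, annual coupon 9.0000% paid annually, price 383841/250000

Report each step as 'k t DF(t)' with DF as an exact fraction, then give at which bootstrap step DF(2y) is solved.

1 1 9691/10000
2 2 9611/10000
3 3 4707/5000
4 4 4693/5000
5 5 9283/10000
6 6 578/625
7 7 1821/2000
8 8 4329/5000
DF(2y) is solved at step 2

step 1 [1y] bond c/1=1/16: DF=(164747/160000 − 1/16·(0))/(1+1/16) = 9691/10000 ≈ 0.969100
step 2 [2y] swap r/1=389/19302: DF=(1 − 389/19302·(0.969100))/(1+389/19302) = 9611/10000 ≈ 0.961100
step 3 [3y] zero: DF = P = 4707/5000 ≈ 0.941400
step 4 [4y] bond c/1=9/200: DF=(1110059/1000000 − 9/200·(0.969100+0.961100+0.941400))/(1+9/200) = 4693/5000 ≈ 0.938600
step 5 [5y] swap r/1=239/15795: DF=(1 − 239/15795·(0.969100+0.961100+0.941400+0.938600))/(1+239/15795) = 9283/10000 ≈ 0.928300
step 6 [6y] zero: DF = P = 578/625 ≈ 0.924800
step 7 [7y] swap r/1=895/65738: DF=(1 − 895/65738·(0.969100+0.961100+0.941400+0.938600+0.928300+0.924800))/(1+895/65738) = 1821/2000 ≈ 0.910500
step 8 [8y] bond c/1=9/100: DF=(383841/250000 − 9/100·(0.969100+0.961100+0.941400+0.938600+0.928300+0.924800+0.910500))/(1+9/100) = 4329/5000 ≈ 0.865800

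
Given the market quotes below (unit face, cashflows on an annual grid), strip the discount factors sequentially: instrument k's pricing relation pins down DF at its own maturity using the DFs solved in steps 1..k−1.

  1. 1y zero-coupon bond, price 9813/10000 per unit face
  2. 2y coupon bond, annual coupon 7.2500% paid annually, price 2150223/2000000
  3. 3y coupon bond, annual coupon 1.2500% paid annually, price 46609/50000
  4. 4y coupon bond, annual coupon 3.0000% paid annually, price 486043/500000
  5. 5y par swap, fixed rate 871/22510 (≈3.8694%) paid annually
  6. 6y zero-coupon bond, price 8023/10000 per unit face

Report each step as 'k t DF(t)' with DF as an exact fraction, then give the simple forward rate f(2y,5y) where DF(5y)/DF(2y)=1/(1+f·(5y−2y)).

1 1 9813/10000
2 2 9361/10000
3 3 897/1000
4 4 4309/5000
5 5 4129/5000
6 6 8023/10000
f(2y,5y) = ((9361/10000)/(4129/5000) − 1)/(3) = 1103/24774 ≈ 4.4522%

step 1 [1y] zero: DF = P = 9813/10000 ≈ 0.981300
step 2 [2y] bond c/1=29/400: DF=(2150223/2000000 − 29/400·(0.981300))/(1+29/400) = 9361/10000 ≈ 0.936100
step 3 [3y] bond c/1=1/80: DF=(46609/50000 − 1/80·(0.981300+0.936100))/(1+1/80) = 897/1000 ≈ 0.897000
step 4 [4y] bond c/1=3/100: DF=(486043/500000 − 3/100·(0.981300+0.936100+0.897000))/(1+3/100) = 4309/5000 ≈ 0.861800
step 5 [5y] swap r/1=871/22510: DF=(1 − 871/22510·(0.981300+0.936100+0.897000+0.861800))/(1+871/22510) = 4129/5000 ≈ 0.825800
step 6 [6y] zero: DF = P = 8023/10000 ≈ 0.802300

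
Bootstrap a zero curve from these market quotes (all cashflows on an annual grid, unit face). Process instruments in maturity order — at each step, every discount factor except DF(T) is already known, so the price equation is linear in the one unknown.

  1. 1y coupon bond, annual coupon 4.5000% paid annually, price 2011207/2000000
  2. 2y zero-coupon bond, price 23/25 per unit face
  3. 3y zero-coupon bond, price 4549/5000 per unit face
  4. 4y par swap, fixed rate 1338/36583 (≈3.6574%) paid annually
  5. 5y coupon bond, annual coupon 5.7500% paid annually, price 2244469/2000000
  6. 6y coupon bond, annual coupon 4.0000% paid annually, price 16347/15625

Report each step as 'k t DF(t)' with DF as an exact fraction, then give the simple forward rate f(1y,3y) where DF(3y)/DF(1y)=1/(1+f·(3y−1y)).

step 1 [1y] bond c/1=9/200: DF=(2011207/2000000 − 9/200·(0))/(1+9/200) = 9623/10000 ≈ 0.962300
step 2 [2y] zero: DF = P = 23/25 ≈ 0.920000
step 3 [3y] zero: DF = P = 4549/5000 ≈ 0.909800
step 4 [4y] swap r/1=1338/36583: DF=(1 − 1338/36583·(0.962300+0.920000+0.909800))/(1+1338/36583) = 4331/5000 ≈ 0.866200
step 5 [5y] bond c/1=23/400: DF=(2244469/2000000 − 23/400·(0.962300+0.920000+0.909800+0.866200))/(1+23/400) = 8623/10000 ≈ 0.862300
step 6 [6y] bond c/1=1/25: DF=(16347/15625 − 1/25·(0.962300+0.920000+0.909800+0.866200+0.862300))/(1+1/25) = 8321/10000 ≈ 0.832100

1 1 9623/10000
2 2 23/25
3 3 4549/5000
4 4 4331/5000
5 5 8623/10000
6 6 8321/10000
f(1y,3y) = ((9623/10000)/(4549/5000) − 1)/(2) = 525/18196 ≈ 2.8852%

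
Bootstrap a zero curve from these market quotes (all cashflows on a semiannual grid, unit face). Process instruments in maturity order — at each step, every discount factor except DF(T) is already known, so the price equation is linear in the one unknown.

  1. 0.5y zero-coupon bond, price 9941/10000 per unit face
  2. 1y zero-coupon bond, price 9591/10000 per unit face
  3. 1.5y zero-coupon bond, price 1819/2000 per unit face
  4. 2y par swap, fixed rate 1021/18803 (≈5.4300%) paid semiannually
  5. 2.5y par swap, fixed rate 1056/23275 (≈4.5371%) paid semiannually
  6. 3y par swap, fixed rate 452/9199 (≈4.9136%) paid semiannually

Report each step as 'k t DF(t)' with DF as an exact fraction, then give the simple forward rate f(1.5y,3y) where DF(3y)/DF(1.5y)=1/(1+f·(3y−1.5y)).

step 1 [0.5y] zero: DF = P = 9941/10000 ≈ 0.994100
step 2 [1y] zero: DF = P = 9591/10000 ≈ 0.959100
step 3 [1.5y] zero: DF = P = 1819/2000 ≈ 0.909500
step 4 [2y] swap r/2=1021/37606: DF=(1 − 1021/37606·(0.994100+0.959100+0.909500))/(1+1021/37606) = 8979/10000 ≈ 0.897900
step 5 [2.5y] swap r/2=528/23275: DF=(1 − 528/23275·(0.994100+0.959100+0.909500+0.897900))/(1+528/23275) = 559/625 ≈ 0.894400
step 6 [3y] swap r/2=226/9199: DF=(1 − 226/9199·(0.994100+0.959100+0.909500+0.897900+0.894400))/(1+226/9199) = 2161/2500 ≈ 0.864400

1 1/2 9941/10000
2 1 9591/10000
3 3/2 1819/2000
4 2 8979/10000
5 5/2 559/625
6 3 2161/2500
f(1.5y,3y) = ((1819/2000)/(2161/2500) − 1)/(3/2) = 451/12966 ≈ 3.4783%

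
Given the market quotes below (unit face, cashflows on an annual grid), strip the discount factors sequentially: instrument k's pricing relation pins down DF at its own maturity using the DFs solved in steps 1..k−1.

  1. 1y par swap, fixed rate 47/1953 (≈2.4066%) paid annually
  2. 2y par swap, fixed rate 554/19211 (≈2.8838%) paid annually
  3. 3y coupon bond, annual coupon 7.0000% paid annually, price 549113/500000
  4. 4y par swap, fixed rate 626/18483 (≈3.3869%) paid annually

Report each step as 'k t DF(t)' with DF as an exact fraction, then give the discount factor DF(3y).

1 1 1953/2000
2 2 4723/5000
3 3 9007/10000
4 4 2187/2500
DF(3y) = 9007/10000 ≈ 0.900700

step 1 [1y] swap r/1=47/1953: DF=(1 − 47/1953·(0))/(1+47/1953) = 1953/2000 ≈ 0.976500
step 2 [2y] swap r/1=554/19211: DF=(1 − 554/19211·(0.976500))/(1+554/19211) = 4723/5000 ≈ 0.944600
step 3 [3y] bond c/1=7/100: DF=(549113/500000 − 7/100·(0.976500+0.944600))/(1+7/100) = 9007/10000 ≈ 0.900700
step 4 [4y] swap r/1=626/18483: DF=(1 − 626/18483·(0.976500+0.944600+0.900700))/(1+626/18483) = 2187/2500 ≈ 0.874800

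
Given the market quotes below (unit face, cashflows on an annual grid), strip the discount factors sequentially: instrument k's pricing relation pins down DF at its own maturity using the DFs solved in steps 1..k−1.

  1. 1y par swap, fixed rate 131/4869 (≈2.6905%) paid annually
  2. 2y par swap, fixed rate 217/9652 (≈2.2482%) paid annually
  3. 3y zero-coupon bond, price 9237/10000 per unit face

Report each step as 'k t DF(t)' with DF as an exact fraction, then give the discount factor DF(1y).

1 1 4869/5000
2 2 4783/5000
3 3 9237/10000
DF(1y) = 4869/5000 ≈ 0.973800

step 1 [1y] swap r/1=131/4869: DF=(1 − 131/4869·(0))/(1+131/4869) = 4869/5000 ≈ 0.973800
step 2 [2y] swap r/1=217/9652: DF=(1 − 217/9652·(0.973800))/(1+217/9652) = 4783/5000 ≈ 0.956600
step 3 [3y] zero: DF = P = 9237/10000 ≈ 0.923700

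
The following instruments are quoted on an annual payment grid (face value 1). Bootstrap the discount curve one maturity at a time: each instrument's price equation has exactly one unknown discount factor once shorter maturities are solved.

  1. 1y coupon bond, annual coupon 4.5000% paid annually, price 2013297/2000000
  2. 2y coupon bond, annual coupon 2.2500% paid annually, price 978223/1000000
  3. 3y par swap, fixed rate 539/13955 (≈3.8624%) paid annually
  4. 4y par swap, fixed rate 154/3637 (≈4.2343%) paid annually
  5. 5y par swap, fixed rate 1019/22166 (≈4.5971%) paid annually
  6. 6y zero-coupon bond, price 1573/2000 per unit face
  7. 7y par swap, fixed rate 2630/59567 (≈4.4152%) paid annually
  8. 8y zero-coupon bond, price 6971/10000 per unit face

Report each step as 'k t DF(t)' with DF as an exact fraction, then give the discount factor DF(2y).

1 1 9633/10000
2 2 1871/2000
3 3 4461/5000
4 4 423/500
5 5 3981/5000
6 6 1573/2000
7 7 737/1000
8 8 6971/10000
DF(2y) = 1871/2000 ≈ 0.935500

step 1 [1y] bond c/1=9/200: DF=(2013297/2000000 − 9/200·(0))/(1+9/200) = 9633/10000 ≈ 0.963300
step 2 [2y] bond c/1=9/400: DF=(978223/1000000 − 9/400·(0.963300))/(1+9/400) = 1871/2000 ≈ 0.935500
step 3 [3y] swap r/1=539/13955: DF=(1 − 539/13955·(0.963300+0.935500))/(1+539/13955) = 4461/5000 ≈ 0.892200
step 4 [4y] swap r/1=154/3637: DF=(1 − 154/3637·(0.963300+0.935500+0.892200))/(1+154/3637) = 423/500 ≈ 0.846000
step 5 [5y] swap r/1=1019/22166: DF=(1 − 1019/22166·(0.963300+0.935500+0.892200+0.846000))/(1+1019/22166) = 3981/5000 ≈ 0.796200
step 6 [6y] zero: DF = P = 1573/2000 ≈ 0.786500
step 7 [7y] swap r/1=2630/59567: DF=(1 − 2630/59567·(0.963300+0.935500+0.892200+0.846000+0.796200+0.786500))/(1+2630/59567) = 737/1000 ≈ 0.737000
step 8 [8y] zero: DF = P = 6971/10000 ≈ 0.697100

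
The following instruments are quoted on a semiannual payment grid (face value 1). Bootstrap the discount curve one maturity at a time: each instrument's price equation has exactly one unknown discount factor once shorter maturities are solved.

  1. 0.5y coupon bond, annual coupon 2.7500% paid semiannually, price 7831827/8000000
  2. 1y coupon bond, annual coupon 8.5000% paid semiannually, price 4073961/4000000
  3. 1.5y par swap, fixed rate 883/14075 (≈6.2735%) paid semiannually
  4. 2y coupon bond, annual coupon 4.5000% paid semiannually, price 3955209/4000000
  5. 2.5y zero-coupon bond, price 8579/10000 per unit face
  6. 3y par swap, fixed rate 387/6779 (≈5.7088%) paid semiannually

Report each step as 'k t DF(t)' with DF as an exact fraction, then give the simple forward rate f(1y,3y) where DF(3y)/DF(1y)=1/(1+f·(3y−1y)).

1 1/2 9657/10000
2 1 586/625
3 3/2 9117/10000
4 2 9051/10000
5 5/2 8579/10000
6 3 2113/2500
f(1y,3y) = ((586/625)/(2113/2500) − 1)/(2) = 231/4226 ≈ 5.4662%

step 1 [0.5y] bond c/2=11/800: DF=(7831827/8000000 − 11/800·(0))/(1+11/800) = 9657/10000 ≈ 0.965700
step 2 [1y] bond c/2=17/400: DF=(4073961/4000000 − 17/400·(0.965700))/(1+17/400) = 586/625 ≈ 0.937600
step 3 [1.5y] swap r/2=883/28150: DF=(1 − 883/28150·(0.965700+0.937600))/(1+883/28150) = 9117/10000 ≈ 0.911700
step 4 [2y] bond c/2=9/400: DF=(3955209/4000000 − 9/400·(0.965700+0.937600+0.911700))/(1+9/400) = 9051/10000 ≈ 0.905100
step 5 [2.5y] zero: DF = P = 8579/10000 ≈ 0.857900
step 6 [3y] swap r/2=387/13558: DF=(1 − 387/13558·(0.965700+0.937600+0.911700+0.905100+0.857900))/(1+387/13558) = 2113/2500 ≈ 0.845200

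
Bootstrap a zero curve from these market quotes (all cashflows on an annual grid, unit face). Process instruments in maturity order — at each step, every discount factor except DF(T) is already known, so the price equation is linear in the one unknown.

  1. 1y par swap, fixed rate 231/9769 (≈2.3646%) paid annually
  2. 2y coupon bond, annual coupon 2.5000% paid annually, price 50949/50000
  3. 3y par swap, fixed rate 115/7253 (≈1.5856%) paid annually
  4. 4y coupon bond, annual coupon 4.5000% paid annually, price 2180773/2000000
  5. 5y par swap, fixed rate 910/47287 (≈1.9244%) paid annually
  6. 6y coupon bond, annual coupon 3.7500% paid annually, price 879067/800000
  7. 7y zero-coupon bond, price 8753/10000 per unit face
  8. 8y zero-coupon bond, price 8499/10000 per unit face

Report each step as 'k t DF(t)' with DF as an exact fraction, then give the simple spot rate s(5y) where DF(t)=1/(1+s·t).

step 1 [1y] swap r/1=231/9769: DF=(1 − 231/9769·(0))/(1+231/9769) = 9769/10000 ≈ 0.976900
step 2 [2y] bond c/1=1/40: DF=(50949/50000 − 1/40·(0.976900))/(1+1/40) = 9703/10000 ≈ 0.970300
step 3 [3y] swap r/1=115/7253: DF=(1 − 115/7253·(0.976900+0.970300))/(1+115/7253) = 477/500 ≈ 0.954000
step 4 [4y] bond c/1=9/200: DF=(2180773/2000000 − 9/200·(0.976900+0.970300+0.954000))/(1+9/200) = 1837/2000 ≈ 0.918500
step 5 [5y] swap r/1=910/47287: DF=(1 − 910/47287·(0.976900+0.970300+0.954000+0.918500))/(1+910/47287) = 909/1000 ≈ 0.909000
step 6 [6y] bond c/1=3/80: DF=(879067/800000 − 3/80·(0.976900+0.970300+0.954000+0.918500+0.909000))/(1+3/80) = 4441/5000 ≈ 0.888200
step 7 [7y] zero: DF = P = 8753/10000 ≈ 0.875300
step 8 [8y] zero: DF = P = 8499/10000 ≈ 0.849900

1 1 9769/10000
2 2 9703/10000
3 3 477/500
4 4 1837/2000
5 5 909/1000
6 6 4441/5000
7 7 8753/10000
8 8 8499/10000
s(5y) = (1/(909/1000) − 1)/(5) = 91/4545 ≈ 2.0022%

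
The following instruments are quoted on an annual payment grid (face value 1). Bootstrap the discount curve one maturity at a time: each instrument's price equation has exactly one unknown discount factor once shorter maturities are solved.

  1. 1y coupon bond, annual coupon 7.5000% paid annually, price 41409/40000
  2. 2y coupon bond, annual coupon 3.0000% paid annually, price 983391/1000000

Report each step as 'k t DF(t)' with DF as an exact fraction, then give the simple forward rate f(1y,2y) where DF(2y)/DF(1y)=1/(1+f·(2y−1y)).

step 1 [1y] bond c/1=3/40: DF=(41409/40000 − 3/40·(0))/(1+3/40) = 963/1000 ≈ 0.963000
step 2 [2y] bond c/1=3/100: DF=(983391/1000000 − 3/100·(0.963000))/(1+3/100) = 9267/10000 ≈ 0.926700

1 1 963/1000
2 2 9267/10000
f(1y,2y) = ((963/1000)/(9267/10000) − 1)/(1) = 121/3089 ≈ 3.9171%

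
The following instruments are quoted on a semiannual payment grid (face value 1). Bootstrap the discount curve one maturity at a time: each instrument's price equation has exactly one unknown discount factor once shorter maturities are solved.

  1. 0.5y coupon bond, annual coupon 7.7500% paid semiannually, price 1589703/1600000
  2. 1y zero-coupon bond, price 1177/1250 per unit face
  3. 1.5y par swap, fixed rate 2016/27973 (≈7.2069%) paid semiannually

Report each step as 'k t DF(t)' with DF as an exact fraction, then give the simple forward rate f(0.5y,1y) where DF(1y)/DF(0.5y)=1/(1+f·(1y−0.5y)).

1 1/2 1913/2000
2 1 1177/1250
3 3/2 562/625
f(0.5y,1y) = ((1913/2000)/(1177/1250) − 1)/(1/2) = 149/4708 ≈ 3.1648%

step 1 [0.5y] bond c/2=31/800: DF=(1589703/1600000 − 31/800·(0))/(1+31/800) = 1913/2000 ≈ 0.956500
step 2 [1y] zero: DF = P = 1177/1250 ≈ 0.941600
step 3 [1.5y] swap r/2=1008/27973: DF=(1 − 1008/27973·(0.956500+0.941600))/(1+1008/27973) = 562/625 ≈ 0.899200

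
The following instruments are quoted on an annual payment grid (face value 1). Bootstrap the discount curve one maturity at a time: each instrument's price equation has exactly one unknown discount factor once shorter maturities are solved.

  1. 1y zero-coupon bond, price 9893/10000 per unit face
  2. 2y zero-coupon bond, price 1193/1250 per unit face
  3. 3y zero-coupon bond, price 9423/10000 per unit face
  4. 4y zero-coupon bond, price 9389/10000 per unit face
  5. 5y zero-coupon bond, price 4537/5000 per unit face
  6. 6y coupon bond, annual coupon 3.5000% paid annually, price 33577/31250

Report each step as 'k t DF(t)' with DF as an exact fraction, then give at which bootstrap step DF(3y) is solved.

1 1 9893/10000
2 2 1193/1250
3 3 9423/10000
4 4 9389/10000
5 5 4537/5000
6 6 8781/10000
DF(3y) is solved at step 3

step 1 [1y] zero: DF = P = 9893/10000 ≈ 0.989300
step 2 [2y] zero: DF = P = 1193/1250 ≈ 0.954400
step 3 [3y] zero: DF = P = 9423/10000 ≈ 0.942300
step 4 [4y] zero: DF = P = 9389/10000 ≈ 0.938900
step 5 [5y] zero: DF = P = 4537/5000 ≈ 0.907400
step 6 [6y] bond c/1=7/200: DF=(33577/31250 − 7/200·(0.989300+0.954400+0.942300+0.938900+0.907400))/(1+7/200) = 8781/10000 ≈ 0.878100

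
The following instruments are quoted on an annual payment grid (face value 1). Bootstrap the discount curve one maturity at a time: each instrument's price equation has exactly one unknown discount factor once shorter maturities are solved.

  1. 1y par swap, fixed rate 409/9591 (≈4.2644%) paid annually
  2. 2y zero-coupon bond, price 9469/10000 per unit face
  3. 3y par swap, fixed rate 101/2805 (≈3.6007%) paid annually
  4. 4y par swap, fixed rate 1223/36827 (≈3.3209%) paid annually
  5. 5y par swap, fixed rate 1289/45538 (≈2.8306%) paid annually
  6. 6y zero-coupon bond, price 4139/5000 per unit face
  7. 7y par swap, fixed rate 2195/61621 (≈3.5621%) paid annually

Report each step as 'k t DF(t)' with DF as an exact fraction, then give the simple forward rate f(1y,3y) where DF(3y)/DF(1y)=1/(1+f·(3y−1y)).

1 1 9591/10000
2 2 9469/10000
3 3 899/1000
4 4 8777/10000
5 5 8711/10000
6 6 4139/5000
7 7 1561/2000
f(1y,3y) = ((9591/10000)/(899/1000) − 1)/(2) = 601/17980 ≈ 3.3426%

step 1 [1y] swap r/1=409/9591: DF=(1 − 409/9591·(0))/(1+409/9591) = 9591/10000 ≈ 0.959100
step 2 [2y] zero: DF = P = 9469/10000 ≈ 0.946900
step 3 [3y] swap r/1=101/2805: DF=(1 − 101/2805·(0.959100+0.946900))/(1+101/2805) = 899/1000 ≈ 0.899000
step 4 [4y] swap r/1=1223/36827: DF=(1 − 1223/36827·(0.959100+0.946900+0.899000))/(1+1223/36827) = 8777/10000 ≈ 0.877700
step 5 [5y] swap r/1=1289/45538: DF=(1 − 1289/45538·(0.959100+0.946900+0.899000+0.877700))/(1+1289/45538) = 8711/10000 ≈ 0.871100
step 6 [6y] zero: DF = P = 4139/5000 ≈ 0.827800
step 7 [7y] swap r/1=2195/61621: DF=(1 − 2195/61621·(0.959100+0.946900+0.899000+0.877700+0.871100+0.827800))/(1+2195/61621) = 1561/2000 ≈ 0.780500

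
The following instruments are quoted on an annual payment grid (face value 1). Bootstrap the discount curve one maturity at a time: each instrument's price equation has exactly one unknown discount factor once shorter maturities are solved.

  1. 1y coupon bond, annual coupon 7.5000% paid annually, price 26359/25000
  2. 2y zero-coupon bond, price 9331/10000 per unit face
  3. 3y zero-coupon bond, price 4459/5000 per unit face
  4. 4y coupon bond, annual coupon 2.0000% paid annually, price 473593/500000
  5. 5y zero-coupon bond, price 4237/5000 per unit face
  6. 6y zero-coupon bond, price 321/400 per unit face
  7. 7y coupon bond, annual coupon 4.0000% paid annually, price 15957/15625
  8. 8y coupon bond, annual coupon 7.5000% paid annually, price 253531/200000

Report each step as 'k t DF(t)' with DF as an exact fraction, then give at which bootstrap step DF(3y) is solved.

step 1 [1y] bond c/1=3/40: DF=(26359/25000 − 3/40·(0))/(1+3/40) = 613/625 ≈ 0.980800
step 2 [2y] zero: DF = P = 9331/10000 ≈ 0.933100
step 3 [3y] zero: DF = P = 4459/5000 ≈ 0.891800
step 4 [4y] bond c/1=1/50: DF=(473593/500000 − 1/50·(0.980800+0.933100+0.891800))/(1+1/50) = 546/625 ≈ 0.873600
step 5 [5y] zero: DF = P = 4237/5000 ≈ 0.847400
step 6 [6y] zero: DF = P = 321/400 ≈ 0.802500
step 7 [7y] bond c/1=1/25: DF=(15957/15625 − 1/25·(0.980800+0.933100+0.891800+0.873600+0.847400+0.802500))/(1+1/25) = 777/1000 ≈ 0.777000
step 8 [8y] bond c/1=3/40: DF=(253531/200000 − 3/40·(0.980800+0.933100+0.891800+0.873600+0.847400+0.802500+0.777000))/(1+3/40) = 1883/2500 ≈ 0.753200

1 1 613/625
2 2 9331/10000
3 3 4459/5000
4 4 546/625
5 5 4237/5000
6 6 321/400
7 7 777/1000
8 8 1883/2500
DF(3y) is solved at step 3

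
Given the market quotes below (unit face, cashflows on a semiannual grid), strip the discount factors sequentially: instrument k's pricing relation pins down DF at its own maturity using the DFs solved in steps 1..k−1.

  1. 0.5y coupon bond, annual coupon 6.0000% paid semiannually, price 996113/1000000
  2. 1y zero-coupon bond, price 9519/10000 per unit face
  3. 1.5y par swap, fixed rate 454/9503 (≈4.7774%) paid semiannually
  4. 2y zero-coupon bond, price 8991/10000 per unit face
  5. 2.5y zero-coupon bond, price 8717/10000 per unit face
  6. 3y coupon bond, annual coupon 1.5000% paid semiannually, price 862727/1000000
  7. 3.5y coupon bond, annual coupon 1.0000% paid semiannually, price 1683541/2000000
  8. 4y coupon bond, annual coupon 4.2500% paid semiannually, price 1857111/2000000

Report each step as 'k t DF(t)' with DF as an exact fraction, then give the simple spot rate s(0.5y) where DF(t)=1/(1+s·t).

1 1/2 9671/10000
2 1 9519/10000
3 3/2 9319/10000
4 2 8991/10000
5 5/2 8717/10000
6 3 8219/10000
7 7/2 1621/2000
8 4 7791/10000
s(0.5y) = (1/(9671/10000) − 1)/(1/2) = 658/9671 ≈ 6.8038%

step 1 [0.5y] bond c/2=3/100: DF=(996113/1000000 − 3/100·(0))/(1+3/100) = 9671/10000 ≈ 0.967100
step 2 [1y] zero: DF = P = 9519/10000 ≈ 0.951900
step 3 [1.5y] swap r/2=227/9503: DF=(1 − 227/9503·(0.967100+0.951900))/(1+227/9503) = 9319/10000 ≈ 0.931900
step 4 [2y] zero: DF = P = 8991/10000 ≈ 0.899100
step 5 [2.5y] zero: DF = P = 8717/10000 ≈ 0.871700
step 6 [3y] bond c/2=3/400: DF=(862727/1000000 − 3/400·(0.967100+0.951900+0.931900+0.899100+0.871700))/(1+3/400) = 8219/10000 ≈ 0.821900
step 7 [3.5y] bond c/2=1/200: DF=(1683541/2000000 − 1/200·(0.967100+0.951900+0.931900+0.899100+0.871700+0.821900))/(1+1/200) = 1621/2000 ≈ 0.810500
step 8 [4y] bond c/2=17/800: DF=(1857111/2000000 − 17/800·(0.967100+0.951900+0.931900+0.899100+0.871700+0.821900+0.810500))/(1+17/800) = 7791/10000 ≈ 0.779100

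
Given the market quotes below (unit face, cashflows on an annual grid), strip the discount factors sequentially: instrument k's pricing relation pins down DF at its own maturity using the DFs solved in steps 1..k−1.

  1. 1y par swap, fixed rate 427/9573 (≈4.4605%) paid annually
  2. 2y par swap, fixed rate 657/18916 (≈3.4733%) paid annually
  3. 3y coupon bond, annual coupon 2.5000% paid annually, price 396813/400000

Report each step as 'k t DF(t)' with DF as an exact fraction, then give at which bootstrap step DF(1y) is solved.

1 1 9573/10000
2 2 9343/10000
3 3 9217/10000
DF(1y) is solved at step 1

step 1 [1y] swap r/1=427/9573: DF=(1 − 427/9573·(0))/(1+427/9573) = 9573/10000 ≈ 0.957300
step 2 [2y] swap r/1=657/18916: DF=(1 − 657/18916·(0.957300))/(1+657/18916) = 9343/10000 ≈ 0.934300
step 3 [3y] bond c/1=1/40: DF=(396813/400000 − 1/40·(0.957300+0.934300))/(1+1/40) = 9217/10000 ≈ 0.921700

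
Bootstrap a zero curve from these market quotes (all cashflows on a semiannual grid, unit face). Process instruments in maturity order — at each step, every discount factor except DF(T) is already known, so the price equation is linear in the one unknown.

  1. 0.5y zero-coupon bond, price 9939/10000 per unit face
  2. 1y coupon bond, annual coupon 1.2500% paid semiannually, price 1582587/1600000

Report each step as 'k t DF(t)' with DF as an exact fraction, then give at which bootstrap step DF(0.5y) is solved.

step 1 [0.5y] zero: DF = P = 9939/10000 ≈ 0.993900
step 2 [1y] bond c/2=1/160: DF=(1582587/1600000 − 1/160·(0.993900))/(1+1/160) = 1221/1250 ≈ 0.976800

1 1/2 9939/10000
2 1 1221/1250
DF(0.5y) is solved at step 1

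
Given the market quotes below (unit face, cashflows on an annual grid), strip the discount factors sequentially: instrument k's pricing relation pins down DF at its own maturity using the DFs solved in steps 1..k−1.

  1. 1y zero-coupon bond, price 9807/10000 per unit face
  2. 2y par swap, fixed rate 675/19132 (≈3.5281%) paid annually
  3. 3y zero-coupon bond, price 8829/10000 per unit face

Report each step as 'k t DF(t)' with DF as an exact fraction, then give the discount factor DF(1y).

1 1 9807/10000
2 2 373/400
3 3 8829/10000
DF(1y) = 9807/10000 ≈ 0.980700

step 1 [1y] zero: DF = P = 9807/10000 ≈ 0.980700
step 2 [2y] swap r/1=675/19132: DF=(1 − 675/19132·(0.980700))/(1+675/19132) = 373/400 ≈ 0.932500
step 3 [3y] zero: DF = P = 8829/10000 ≈ 0.882900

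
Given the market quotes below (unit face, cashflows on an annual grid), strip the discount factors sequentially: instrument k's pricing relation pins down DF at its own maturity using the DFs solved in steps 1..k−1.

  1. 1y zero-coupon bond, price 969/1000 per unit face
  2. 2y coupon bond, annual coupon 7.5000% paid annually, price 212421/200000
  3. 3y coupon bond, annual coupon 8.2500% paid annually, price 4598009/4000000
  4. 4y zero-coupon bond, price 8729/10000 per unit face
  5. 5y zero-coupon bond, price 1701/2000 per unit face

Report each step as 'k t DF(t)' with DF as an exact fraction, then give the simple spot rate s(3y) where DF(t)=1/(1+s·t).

1 1 969/1000
2 2 2301/2500
3 3 9179/10000
4 4 8729/10000
5 5 1701/2000
s(3y) = (1/(9179/10000) − 1)/(3) = 821/27537 ≈ 2.9814%

step 1 [1y] zero: DF = P = 969/1000 ≈ 0.969000
step 2 [2y] bond c/1=3/40: DF=(212421/200000 − 3/40·(0.969000))/(1+3/40) = 2301/2500 ≈ 0.920400
step 3 [3y] bond c/1=33/400: DF=(4598009/4000000 − 33/400·(0.969000+0.920400))/(1+33/400) = 9179/10000 ≈ 0.917900
step 4 [4y] zero: DF = P = 8729/10000 ≈ 0.872900
step 5 [5y] zero: DF = P = 1701/2000 ≈ 0.850500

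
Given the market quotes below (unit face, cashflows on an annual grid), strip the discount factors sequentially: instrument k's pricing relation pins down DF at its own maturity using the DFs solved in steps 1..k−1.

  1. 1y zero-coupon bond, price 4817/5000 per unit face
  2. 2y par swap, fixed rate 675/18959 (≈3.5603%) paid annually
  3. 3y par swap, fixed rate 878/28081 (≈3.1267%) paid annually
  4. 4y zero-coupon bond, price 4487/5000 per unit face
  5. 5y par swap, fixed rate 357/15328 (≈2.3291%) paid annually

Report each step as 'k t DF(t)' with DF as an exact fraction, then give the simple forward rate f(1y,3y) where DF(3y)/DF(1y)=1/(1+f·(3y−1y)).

1 1 4817/5000
2 2 373/400
3 3 4561/5000
4 4 4487/5000
5 5 8929/10000
f(1y,3y) = ((4817/5000)/(4561/5000) − 1)/(2) = 128/4561 ≈ 2.8064%

step 1 [1y] zero: DF = P = 4817/5000 ≈ 0.963400
step 2 [2y] swap r/1=675/18959: DF=(1 − 675/18959·(0.963400))/(1+675/18959) = 373/400 ≈ 0.932500
step 3 [3y] swap r/1=878/28081: DF=(1 − 878/28081·(0.963400+0.932500))/(1+878/28081) = 4561/5000 ≈ 0.912200
step 4 [4y] zero: DF = P = 4487/5000 ≈ 0.897400
step 5 [5y] swap r/1=357/15328: DF=(1 − 357/15328·(0.963400+0.932500+0.912200+0.897400))/(1+357/15328) = 8929/10000 ≈ 0.892900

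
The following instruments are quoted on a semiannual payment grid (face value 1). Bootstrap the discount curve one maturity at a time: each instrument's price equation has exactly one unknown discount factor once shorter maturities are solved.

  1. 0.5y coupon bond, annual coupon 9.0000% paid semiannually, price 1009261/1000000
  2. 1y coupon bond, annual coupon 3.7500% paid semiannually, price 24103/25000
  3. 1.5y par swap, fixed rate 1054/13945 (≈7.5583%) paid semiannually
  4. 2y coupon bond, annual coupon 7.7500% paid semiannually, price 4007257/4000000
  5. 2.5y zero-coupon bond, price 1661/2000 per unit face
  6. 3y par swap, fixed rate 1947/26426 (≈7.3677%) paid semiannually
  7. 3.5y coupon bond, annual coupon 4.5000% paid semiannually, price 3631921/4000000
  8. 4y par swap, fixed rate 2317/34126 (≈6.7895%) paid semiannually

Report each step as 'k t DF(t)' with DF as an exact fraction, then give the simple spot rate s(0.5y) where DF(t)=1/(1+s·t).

step 1 [0.5y] bond c/2=9/200: DF=(1009261/1000000 − 9/200·(0))/(1+9/200) = 4829/5000 ≈ 0.965800
step 2 [1y] bond c/2=3/160: DF=(24103/25000 − 3/160·(0.965800))/(1+3/160) = 4643/5000 ≈ 0.928600
step 3 [1.5y] swap r/2=527/13945: DF=(1 − 527/13945·(0.965800+0.928600))/(1+527/13945) = 4473/5000 ≈ 0.894600
step 4 [2y] bond c/2=31/800: DF=(4007257/4000000 − 31/800·(0.965800+0.928600+0.894600))/(1+31/800) = 2151/2500 ≈ 0.860400
step 5 [2.5y] zero: DF = P = 1661/2000 ≈ 0.830500
step 6 [3y] swap r/2=1947/52852: DF=(1 − 1947/52852·(0.965800+0.928600+0.894600+0.860400+0.830500))/(1+1947/52852) = 8053/10000 ≈ 0.805300
step 7 [3.5y] bond c/2=9/400: DF=(3631921/4000000 − 9/400·(0.965800+0.928600+0.894600+0.860400+0.830500+0.805300))/(1+9/400) = 7717/10000 ≈ 0.771700
step 8 [4y] swap r/2=2317/68252: DF=(1 − 2317/68252·(0.965800+0.928600+0.894600+0.860400+0.830500+0.805300+0.771700))/(1+2317/68252) = 7683/10000 ≈ 0.768300

1 1/2 4829/5000
2 1 4643/5000
3 3/2 4473/5000
4 2 2151/2500
5 5/2 1661/2000
6 3 8053/10000
7 7/2 7717/10000
8 4 7683/10000
s(0.5y) = (1/(4829/5000) − 1)/(1/2) = 342/4829 ≈ 7.0822%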